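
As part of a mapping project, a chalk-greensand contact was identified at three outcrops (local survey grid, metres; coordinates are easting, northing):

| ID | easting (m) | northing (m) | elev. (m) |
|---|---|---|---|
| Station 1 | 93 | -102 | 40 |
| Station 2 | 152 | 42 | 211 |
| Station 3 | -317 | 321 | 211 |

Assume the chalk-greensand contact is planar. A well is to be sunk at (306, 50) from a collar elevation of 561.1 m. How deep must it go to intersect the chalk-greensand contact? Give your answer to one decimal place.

255.0 m

Two edge vectors: Station 1→Station 2 = (59, 144, 171), Station 1→Station 3 = (-410, 423, 171).
Normal n = (Station 1→Station 2) × (Station 1→Station 3) = (-47709, -80199, 83997).
So ∂z/∂easting = −n_x/n_z = 0.56798 and ∂z/∂northing = −n_y/n_z = 0.95478.
Intercept c from Station 1: 40 − 52.82 + 97.39 = 84.57.
At (306, 50): z_contact = 173.80 + 47.74 + 84.57 = 306.11 m.
Depth below ground = 561.1 − 306.11 = 255.0 m.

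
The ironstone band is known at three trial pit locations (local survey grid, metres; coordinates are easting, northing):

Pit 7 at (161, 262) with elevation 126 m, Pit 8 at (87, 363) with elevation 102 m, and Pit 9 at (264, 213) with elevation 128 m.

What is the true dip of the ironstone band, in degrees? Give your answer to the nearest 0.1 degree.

20.4°

Let the plane be z = a·easting + b·northing + c.
Pit 8−Pit 7: −74a + 101b = −24;  Pit 9−Pit 7: 103a − 49b = 2.
Solving gives a = −0.14372, b = −0.34292.
Gradient magnitude |∇z| = √(a² + b²) = √(0.02066 + 0.11760) = 0.37182.
True dip = arctan(0.37182) = 20.4°, dipping toward NNE (azimuth ≈ 023°).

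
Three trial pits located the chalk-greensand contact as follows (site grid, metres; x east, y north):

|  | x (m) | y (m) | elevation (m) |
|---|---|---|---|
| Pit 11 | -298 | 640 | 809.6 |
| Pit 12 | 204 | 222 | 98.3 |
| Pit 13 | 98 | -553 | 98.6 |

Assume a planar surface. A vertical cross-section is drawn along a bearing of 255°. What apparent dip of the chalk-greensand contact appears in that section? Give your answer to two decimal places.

49.82°

Two edge vectors: Pit 11→Pit 12 = (502, -418, -711.3), Pit 11→Pit 13 = (396, -1193, -711).
Normal n = (Pit 11→Pit 12) × (Pit 11→Pit 13) = (-551382.9, 75247.2, -433358).
So ∂z/∂x = −n_x/n_z = −1.27235 and ∂z/∂y = −n_y/n_z = 0.17364.
Unit vector along 255° is (sin 255°, cos 255°) = (-0.9659, -0.2588).
Slope in that direction = a·(-0.9659) + b·(-0.2588) = 1.18405.
Apparent dip = arctan|1.18405| = 49.82° (true dip is 52.1°, so apparent ≤ true as expected).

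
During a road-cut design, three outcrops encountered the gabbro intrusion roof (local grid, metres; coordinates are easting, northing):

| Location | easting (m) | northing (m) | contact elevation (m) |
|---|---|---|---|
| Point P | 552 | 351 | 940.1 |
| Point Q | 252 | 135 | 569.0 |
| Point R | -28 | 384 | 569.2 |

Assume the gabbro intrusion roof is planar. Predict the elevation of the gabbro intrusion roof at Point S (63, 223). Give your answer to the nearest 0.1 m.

507.5 m

Let the plane be z = a·easting + b·northing + c.
Point Q−Point P: −300a − 216b = −371.1;  Point R−Point P: −580a + 33b = −370.9.
Solving gives a = 0.68324, b = 0.76911.
Then c = 940.1 − a·552 − b·351 = 292.99.
At (63, 223): z = 43.0 + 171.5 + 292.99 = 507.5 m.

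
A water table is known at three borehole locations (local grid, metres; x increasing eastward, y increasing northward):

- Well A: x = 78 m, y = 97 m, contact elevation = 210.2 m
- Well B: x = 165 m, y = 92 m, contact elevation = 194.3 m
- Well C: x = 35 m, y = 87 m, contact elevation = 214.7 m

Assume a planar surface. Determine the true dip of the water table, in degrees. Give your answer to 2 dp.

17.59°

Let the plane be z = a·x + b·y + c.
Well B−Well A: 87a − 5b = −15.9;  Well C−Well A: −43a − 10b = 4.5.
Solving gives a = −0.16728, b = 0.26931.
Gradient magnitude |∇z| = √(a² + b²) = √(0.02798 + 0.07253) = 0.31703.
True dip = arctan(0.31703) = 17.59°, dipping toward SSE (azimuth ≈ 148°).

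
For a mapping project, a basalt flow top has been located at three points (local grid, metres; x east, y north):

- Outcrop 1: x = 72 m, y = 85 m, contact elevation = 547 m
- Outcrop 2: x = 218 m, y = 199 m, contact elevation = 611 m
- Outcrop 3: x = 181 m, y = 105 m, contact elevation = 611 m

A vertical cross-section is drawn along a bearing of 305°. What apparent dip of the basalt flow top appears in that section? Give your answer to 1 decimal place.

Let the plane be z = a·x + b·y + c.
Outcrop 2−Outcrop 1: 146a + 114b = 64;  Outcrop 3−Outcrop 1: 109a + 20b = 64.
Solving gives a = 0.63286, b = −0.24911.
Unit vector along 305° is (sin 305°, cos 305°) = (-0.8192, 0.5736).
Slope in that direction = a·(-0.8192) + b·(0.5736) = −0.66129.
Apparent dip = arctan|0.66129| = 33.5° (true dip is 34.2°, so apparent ≤ true as expected).

33.5°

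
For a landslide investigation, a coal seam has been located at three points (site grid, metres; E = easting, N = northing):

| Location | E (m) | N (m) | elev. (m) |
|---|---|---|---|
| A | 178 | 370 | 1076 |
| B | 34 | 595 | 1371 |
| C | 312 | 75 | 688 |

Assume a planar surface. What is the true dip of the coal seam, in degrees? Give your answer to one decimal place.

Let the plane be z = a·E + b·N + c.
B−A: −144a + 225b = 295;  C−A: 134a − 295b = −388.
Solving gives a = 0.02230, b = 1.32539.
Gradient magnitude |∇z| = √(a² + b²) = √(0.00050 + 1.75665) = 1.32557.
True dip = arctan(1.32557) = 53.0°, dipping toward S (azimuth ≈ 181°).

53.0°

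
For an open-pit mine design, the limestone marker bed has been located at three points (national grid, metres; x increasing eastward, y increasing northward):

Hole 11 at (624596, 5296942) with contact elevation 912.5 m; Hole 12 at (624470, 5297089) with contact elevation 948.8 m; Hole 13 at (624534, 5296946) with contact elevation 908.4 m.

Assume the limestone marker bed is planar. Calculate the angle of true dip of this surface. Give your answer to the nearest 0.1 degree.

18.4°

Two edge vectors: Hole 11→Hole 12 = (-126, 147, 36.3), Hole 11→Hole 13 = (-62, 4, -4.1).
Normal n = (Hole 11→Hole 12) × (Hole 11→Hole 13) = (-747.9, -2767.2, 8610).
So ∂z/∂x = −n_x/n_z = 0.08686 and ∂z/∂y = −n_y/n_z = 0.32139.
Gradient magnitude |∇z| = √(a² + b²) = √(0.00755 + 0.10329) = 0.33293.
True dip = arctan(0.33293) = 18.4°, dipping toward SSW (azimuth ≈ 195°).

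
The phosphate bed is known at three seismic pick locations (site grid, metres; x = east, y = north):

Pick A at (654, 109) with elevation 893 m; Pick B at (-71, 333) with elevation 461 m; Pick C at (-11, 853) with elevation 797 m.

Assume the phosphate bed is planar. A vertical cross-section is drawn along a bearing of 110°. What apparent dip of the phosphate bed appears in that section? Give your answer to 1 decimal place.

28.0°

Let the plane be z = a·x + b·y + c.
Pick B−Pick A: −725a + 224b = −432;  Pick C−Pick A: −665a + 744b = −96.
Solving gives a = 0.76812, b = 0.55752.
Unit vector along 110° is (sin 110°, cos 110°) = (0.9397, -0.3420).
Slope in that direction = a·(0.9397) + b·(-0.3420) = 0.53111.
Apparent dip = arctan|0.53111| = 28.0° (true dip is 43.5°, so apparent ≤ true as expected).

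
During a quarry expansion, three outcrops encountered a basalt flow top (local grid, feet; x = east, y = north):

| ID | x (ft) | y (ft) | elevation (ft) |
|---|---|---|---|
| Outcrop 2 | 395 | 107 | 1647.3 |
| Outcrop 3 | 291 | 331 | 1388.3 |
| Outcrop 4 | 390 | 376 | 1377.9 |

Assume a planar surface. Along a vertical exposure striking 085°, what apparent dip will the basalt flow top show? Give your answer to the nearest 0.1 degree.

Let the plane be z = a·x + b·y + c.
Outcrop 3−Outcrop 2: −104a + 224b = −259;  Outcrop 4−Outcrop 2: −5a + 269b = −269.4.
Solving gives a = 0.34724, b = −0.99503.
Unit vector along 085° is (sin 85°, cos 85°) = (0.9962, 0.0872).
Slope in that direction = a·(0.9962) + b·(0.0872) = 0.25919.
Apparent dip = arctan|0.25919| = 14.5° (true dip is 46.5°, so apparent ≤ true as expected).

14.5°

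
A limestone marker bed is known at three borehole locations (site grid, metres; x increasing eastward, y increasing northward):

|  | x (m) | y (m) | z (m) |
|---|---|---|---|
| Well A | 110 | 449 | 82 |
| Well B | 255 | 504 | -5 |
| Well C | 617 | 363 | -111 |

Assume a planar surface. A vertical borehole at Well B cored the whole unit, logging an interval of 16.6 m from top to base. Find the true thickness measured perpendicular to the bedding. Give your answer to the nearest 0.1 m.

Two edge vectors: Well A→Well B = (145, 55, -87), Well A→Well C = (507, -86, -193).
Normal n = (Well A→Well B) × (Well A→Well C) = (-18097, -16124, -40355).
So ∂z/∂x = −n_x/n_z = −0.44845 and ∂z/∂y = −n_y/n_z = −0.39955.
|∇z| = √(a²+b²) = 0.60062, so dip δ = arctan(0.60062) = 30.99°.
True thickness = vertical thickness × cos δ = 16.6 × cos 30.99° = 14.2 m.

14.2 m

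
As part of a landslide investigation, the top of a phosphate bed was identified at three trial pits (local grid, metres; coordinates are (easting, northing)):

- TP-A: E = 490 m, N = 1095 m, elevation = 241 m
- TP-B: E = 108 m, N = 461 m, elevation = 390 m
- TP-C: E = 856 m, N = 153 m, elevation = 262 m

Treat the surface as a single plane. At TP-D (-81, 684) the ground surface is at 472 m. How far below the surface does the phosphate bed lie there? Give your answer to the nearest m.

Let the plane be z = a·E + b·N + c.
TP-B−TP-A: −382a − 634b = 149;  TP-C−TP-A: 366a − 942b = 21.
Solving gives a = −0.21464, b = −0.10569.
Then c = 241 − a·490 − b·1095 = 461.90.
At (-81, 684): z_contact = 17.4 − 72.3 + 461.90 = 407.0 m.
Depth below ground = 472 − 407.0 = 65 m.

65 m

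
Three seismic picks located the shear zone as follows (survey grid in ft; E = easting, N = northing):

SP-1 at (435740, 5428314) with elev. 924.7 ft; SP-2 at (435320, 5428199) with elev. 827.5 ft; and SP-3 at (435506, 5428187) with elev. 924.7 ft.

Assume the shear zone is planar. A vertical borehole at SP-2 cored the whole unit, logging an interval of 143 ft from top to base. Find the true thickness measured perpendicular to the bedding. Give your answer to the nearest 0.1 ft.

Let the plane be z = a·E + b·N + c.
SP-2−SP-1: −420a − 115b = −97.2;  SP-3−SP-1: −234a − 127b = 0.
Solving gives a = 0.46706, b = −0.86057.
|∇z| = √(a²+b²) = 0.97914, so dip δ = arctan(0.97914) = 44.40°.
True thickness = vertical thickness × cos δ = 143 × cos 44.40° = 102.2 ft.

102.2 ft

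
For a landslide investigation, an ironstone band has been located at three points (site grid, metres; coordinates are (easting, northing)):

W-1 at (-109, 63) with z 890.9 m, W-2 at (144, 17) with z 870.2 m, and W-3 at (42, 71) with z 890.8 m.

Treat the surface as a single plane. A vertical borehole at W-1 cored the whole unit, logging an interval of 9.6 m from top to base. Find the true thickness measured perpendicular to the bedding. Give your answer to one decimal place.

9.1 m

Two edge vectors: W-1→W-2 = (253, -46, -20.7), W-1→W-3 = (151, 8, -0.1).
Normal n = (W-1→W-2) × (W-1→W-3) = (170.2, -3100.4, 8970).
So ∂z/∂E = −n_x/n_z = −0.01897 and ∂z/∂N = −n_y/n_z = 0.34564.
|∇z| = √(a²+b²) = 0.34616, so dip δ = arctan(0.34616) = 19.09°.
True thickness = vertical thickness × cos δ = 9.6 × cos 19.09° = 9.1 m.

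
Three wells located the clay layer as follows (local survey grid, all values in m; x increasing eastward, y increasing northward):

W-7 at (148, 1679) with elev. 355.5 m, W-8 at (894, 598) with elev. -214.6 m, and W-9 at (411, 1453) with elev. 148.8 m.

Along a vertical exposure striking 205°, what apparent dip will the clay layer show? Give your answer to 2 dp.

20.75°

Let the plane be z = a·x + b·y + c.
W-8−W-7: 746a − 1081b = −570.1;  W-9−W-7: 263a − 226b = −206.7.
Solving gives a = −0.81758, b = −0.03683.
Unit vector along 205° is (sin 205°, cos 205°) = (-0.4226, -0.9063).
Slope in that direction = a·(-0.4226) + b·(-0.9063) = 0.37891.
Apparent dip = arctan|0.37891| = 20.75° (true dip is 39.3°, so apparent ≤ true as expected).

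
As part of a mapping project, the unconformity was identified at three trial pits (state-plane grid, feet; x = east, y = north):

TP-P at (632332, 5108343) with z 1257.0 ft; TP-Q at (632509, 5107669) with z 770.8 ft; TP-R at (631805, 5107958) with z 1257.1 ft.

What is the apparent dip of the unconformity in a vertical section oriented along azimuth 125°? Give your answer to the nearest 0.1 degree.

35.4°

Let the plane be z = a·x + b·y + c.
TP-Q−TP-P: 177a − 674b = −486.2;  TP-R−TP-P: −527a − 385b = 0.1.
Solving gives a = −0.44232, b = 0.60521.
Unit vector along 125° is (sin 125°, cos 125°) = (0.8192, -0.5736).
Slope in that direction = a·(0.8192) + b·(-0.5736) = −0.70946.
Apparent dip = arctan|0.70946| = 35.4° (true dip is 36.9°, so apparent ≤ true as expected).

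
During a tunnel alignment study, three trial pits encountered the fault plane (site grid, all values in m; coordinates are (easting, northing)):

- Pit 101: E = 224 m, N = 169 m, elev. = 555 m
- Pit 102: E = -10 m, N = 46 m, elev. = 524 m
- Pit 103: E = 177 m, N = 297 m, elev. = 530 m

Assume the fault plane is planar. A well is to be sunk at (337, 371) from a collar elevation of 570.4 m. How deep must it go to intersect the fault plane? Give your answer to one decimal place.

Two edge vectors: Pit 101→Pit 102 = (-234, -123, -31), Pit 101→Pit 103 = (-47, 128, -25).
Normal n = (Pit 101→Pit 102) × (Pit 101→Pit 103) = (7043, -4393, -35733).
So ∂z/∂E = −n_x/n_z = 0.19710 and ∂z/∂N = −n_y/n_z = −0.12294.
Intercept c from Pit 101: 555 − 44.15 + 20.78 = 531.63.
At (337, 371): z_contact = 66.42 − 45.61 + 531.63 = 552.44 m.
Depth below ground = 570.4 − 552.44 = 18.0 m.

18.0 m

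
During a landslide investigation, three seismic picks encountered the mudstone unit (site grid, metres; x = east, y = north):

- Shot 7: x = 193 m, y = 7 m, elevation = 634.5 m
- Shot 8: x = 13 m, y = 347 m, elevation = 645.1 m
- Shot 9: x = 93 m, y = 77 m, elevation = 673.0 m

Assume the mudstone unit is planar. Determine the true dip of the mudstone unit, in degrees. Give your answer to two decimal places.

32.57°

Let the plane be z = a·x + b·y + c.
Shot 8−Shot 7: −180a + 340b = 10.6;  Shot 9−Shot 7: −100a + 70b = 38.5.
Solving gives a = −0.57701, b = −0.27430.
Gradient magnitude |∇z| = √(a² + b²) = √(0.33294 + 0.07524) = 0.63889.
True dip = arctan(0.63889) = 32.57°, dipping toward ENE (azimuth ≈ 065°).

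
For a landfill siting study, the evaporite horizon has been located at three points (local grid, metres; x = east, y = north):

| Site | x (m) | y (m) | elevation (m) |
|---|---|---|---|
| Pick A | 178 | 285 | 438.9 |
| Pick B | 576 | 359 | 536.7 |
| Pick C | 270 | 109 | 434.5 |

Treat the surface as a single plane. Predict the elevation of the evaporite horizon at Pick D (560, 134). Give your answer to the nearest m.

502 m

Let the plane be z = a·x + b·y + c.
Pick B−Pick A: 398a + 74b = 97.8;  Pick C−Pick A: 92a − 176b = −4.4.
Solving gives a = 0.21973, b = 0.13986.
Then c = 438.9 − a·178 − b·285 = 359.93.
At (560, 134): z = 123.0 + 18.7 + 359.93 = 501.7 m.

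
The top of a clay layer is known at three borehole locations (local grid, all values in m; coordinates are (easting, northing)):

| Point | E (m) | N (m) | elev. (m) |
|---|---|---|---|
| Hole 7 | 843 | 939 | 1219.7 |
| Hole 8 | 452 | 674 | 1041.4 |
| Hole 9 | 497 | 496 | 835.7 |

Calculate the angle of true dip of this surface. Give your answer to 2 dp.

48.25°

Two edge vectors: Hole 7→Hole 8 = (-391, -265, -178.3), Hole 7→Hole 9 = (-346, -443, -384).
Normal n = (Hole 7→Hole 8) × (Hole 7→Hole 9) = (22773.1, -88452.2, 81523).
So ∂z/∂E = −n_x/n_z = −0.27935 and ∂z/∂N = −n_y/n_z = 1.08500.
Gradient magnitude |∇z| = √(a² + b²) = √(0.07803 + 1.17722) = 1.12038.
True dip = arctan(1.12038) = 48.25°, dipping toward SSE (azimuth ≈ 166°).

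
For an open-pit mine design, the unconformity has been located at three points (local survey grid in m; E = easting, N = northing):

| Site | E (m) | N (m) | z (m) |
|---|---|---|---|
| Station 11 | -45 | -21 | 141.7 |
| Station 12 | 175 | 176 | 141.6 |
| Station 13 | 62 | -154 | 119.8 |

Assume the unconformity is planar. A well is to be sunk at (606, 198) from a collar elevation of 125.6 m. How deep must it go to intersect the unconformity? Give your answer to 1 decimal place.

Two edge vectors: Station 11→Station 12 = (220, 197, -0.1), Station 11→Station 13 = (107, -133, -21.9).
Normal n = (Station 11→Station 12) × (Station 11→Station 13) = (-4327.6, 4807.3, -50339).
So ∂z/∂E = −n_x/n_z = −0.08597 and ∂z/∂N = −n_y/n_z = 0.09550.
Intercept c from Station 11: 141.7 − 3.87 + 2.01 = 139.84.
At (606, 198): z_contact = −52.10 + 18.91 + 139.84 = 106.65 m.
Depth below ground = 125.6 − 106.65 = 19.0 m.

19.0 m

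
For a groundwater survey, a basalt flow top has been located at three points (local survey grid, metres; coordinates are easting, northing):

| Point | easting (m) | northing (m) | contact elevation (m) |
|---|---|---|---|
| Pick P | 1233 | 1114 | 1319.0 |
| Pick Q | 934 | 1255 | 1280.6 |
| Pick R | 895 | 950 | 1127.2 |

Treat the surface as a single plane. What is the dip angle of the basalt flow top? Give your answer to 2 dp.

Let the plane be z = a·easting + b·northing + c.
Pick Q−Pick P: −299a + 141b = −38.4;  Pick R−Pick P: −338a − 164b = −191.8.
Solving gives a = 0.34481, b = 0.45886.
Gradient magnitude |∇z| = √(a² + b²) = √(0.11890 + 0.21055) = 0.57398.
True dip = arctan(0.57398) = 29.85°, dipping toward SW (azimuth ≈ 217°).

29.85°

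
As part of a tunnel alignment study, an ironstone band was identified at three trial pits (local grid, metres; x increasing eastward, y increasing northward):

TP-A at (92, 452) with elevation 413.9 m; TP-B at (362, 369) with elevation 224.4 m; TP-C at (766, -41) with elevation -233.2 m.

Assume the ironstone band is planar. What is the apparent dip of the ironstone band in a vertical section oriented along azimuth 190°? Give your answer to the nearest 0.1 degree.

Let the plane be z = a·x + b·y + c.
TP-B−TP-A: 270a − 83b = −189.5;  TP-C−TP-A: 674a − 493b = −647.1.
Solving gives a = −0.51465, b = 0.60898.
Unit vector along 190° is (sin 190°, cos 190°) = (-0.1736, -0.9848).
Slope in that direction = a·(-0.1736) + b·(-0.9848) = −0.51036.
Apparent dip = arctan|0.51036| = 27.0° (true dip is 38.6°, so apparent ≤ true as expected).

27.0°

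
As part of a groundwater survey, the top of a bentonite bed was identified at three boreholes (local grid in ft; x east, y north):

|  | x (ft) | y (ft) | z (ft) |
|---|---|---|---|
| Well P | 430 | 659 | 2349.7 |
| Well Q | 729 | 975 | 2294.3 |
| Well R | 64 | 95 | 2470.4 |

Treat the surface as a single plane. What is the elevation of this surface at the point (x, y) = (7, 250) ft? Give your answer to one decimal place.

2416.7 ft

Let the plane be z = a·x + b·y + c.
Well Q−Well P: 299a + 316b = −55.4;  Well R−Well P: −366a − 564b = 120.7.
Solving gives a = 0.13015, b = −0.29847.
Then c = 2349.7 − a·430 − b·659 = 2490.42.
At (7, 250): z = 0.9 − 74.6 + 2490.42 = 2416.7 ft.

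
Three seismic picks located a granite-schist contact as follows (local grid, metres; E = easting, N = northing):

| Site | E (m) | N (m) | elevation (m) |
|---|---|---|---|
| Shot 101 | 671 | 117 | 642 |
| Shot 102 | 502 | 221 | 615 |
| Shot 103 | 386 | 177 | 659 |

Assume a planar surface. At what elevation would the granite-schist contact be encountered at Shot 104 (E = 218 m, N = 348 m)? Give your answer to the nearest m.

596 m

Two edge vectors: Shot 101→Shot 102 = (-169, 104, -27), Shot 101→Shot 103 = (-285, 60, 17).
Normal n = (Shot 101→Shot 102) × (Shot 101→Shot 103) = (3388, 10568, 19500).
So ∂z/∂E = −n_x/n_z = −0.17374 and ∂z/∂N = −n_y/n_z = −0.54195.
Intercept c from Shot 101: 642 + 116.58 + 63.41 = 821.99.
At (218, 348): z = −37.9 − 188.6 + 821.99 = 595.5 m.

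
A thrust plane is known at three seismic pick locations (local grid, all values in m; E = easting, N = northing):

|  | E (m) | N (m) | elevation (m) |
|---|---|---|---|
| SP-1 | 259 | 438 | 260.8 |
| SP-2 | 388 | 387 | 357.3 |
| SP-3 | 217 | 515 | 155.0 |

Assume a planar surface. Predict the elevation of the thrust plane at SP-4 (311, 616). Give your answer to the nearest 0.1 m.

55.2 m

Two edge vectors: SP-1→SP-2 = (129, -51, 96.5), SP-1→SP-3 = (-42, 77, -105.8).
Normal n = (SP-1→SP-2) × (SP-1→SP-3) = (-2034.7, 9595.2, 7791).
So ∂z/∂E = −n_x/n_z = 0.26116 and ∂z/∂N = −n_y/n_z = −1.23157.
Intercept c from SP-1: 260.8 − 67.64 + 539.43 = 732.59.
At (311, 616): z = 81.2 − 758.7 + 732.59 = 55.2 m.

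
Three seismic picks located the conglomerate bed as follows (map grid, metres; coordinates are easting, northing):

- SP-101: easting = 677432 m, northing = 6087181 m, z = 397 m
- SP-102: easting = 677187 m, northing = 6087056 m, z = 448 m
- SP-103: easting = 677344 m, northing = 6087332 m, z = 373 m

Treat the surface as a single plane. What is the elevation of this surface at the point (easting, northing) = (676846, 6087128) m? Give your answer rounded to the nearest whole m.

466 m

Two edge vectors: SP-101→SP-102 = (-245, -125, 51), SP-101→SP-103 = (-88, 151, -24).
Normal n = (SP-101→SP-102) × (SP-101→SP-103) = (-4701, -10368, -47995).
So ∂z/∂easting = −n_x/n_z = −0.09794770 and ∂z/∂northing = −n_y/n_z = −0.21602250.
Intercept c from SP-101: 397 + 66352.91 + 1314968.07 = 1381717.98.
At (676846, 6087128): z = −66295.5 − 1314956.6 + 1381717.98 = 465.8 m.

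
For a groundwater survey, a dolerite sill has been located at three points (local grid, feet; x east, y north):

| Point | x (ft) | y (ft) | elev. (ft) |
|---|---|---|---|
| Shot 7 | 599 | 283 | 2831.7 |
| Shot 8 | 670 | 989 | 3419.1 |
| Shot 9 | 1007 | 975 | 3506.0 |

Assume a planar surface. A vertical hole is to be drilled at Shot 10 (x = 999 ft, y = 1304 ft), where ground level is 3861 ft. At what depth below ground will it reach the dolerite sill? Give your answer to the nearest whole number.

Let the plane be z = a·x + b·y + c.
Shot 8−Shot 7: 71a + 706b = 587.4;  Shot 9−Shot 7: 408a + 692b = 674.3.
Solving gives a = 0.29121, b = 0.80273.
Then c = 2831.7 − a·599 − b·283 = 2430.09.
At (999, 1304): z_contact = 290.9 + 1046.8 + 2430.09 = 3767.8 ft.
Depth below ground = 3861 − 3767.8 = 93 ft.

93 ft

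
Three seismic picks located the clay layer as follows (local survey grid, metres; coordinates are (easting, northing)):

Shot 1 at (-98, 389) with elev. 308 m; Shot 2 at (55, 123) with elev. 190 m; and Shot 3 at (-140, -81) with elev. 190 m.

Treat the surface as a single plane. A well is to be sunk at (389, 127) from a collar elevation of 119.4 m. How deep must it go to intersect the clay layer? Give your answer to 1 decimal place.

Let the plane be z = a·E + b·N + c.
Shot 2−Shot 1: 153a − 266b = −118;  Shot 3−Shot 1: −42a − 470b = −118.
Solving gives a = −0.28974, b = 0.27696.
Then c = 308 − a·-98 − b·389 = 171.87.
At (389, 127): z_contact = −112.71 + 35.17 + 171.87 = 94.34 m.
Depth below ground = 119.4 − 94.34 = 25.1 m.

25.1 m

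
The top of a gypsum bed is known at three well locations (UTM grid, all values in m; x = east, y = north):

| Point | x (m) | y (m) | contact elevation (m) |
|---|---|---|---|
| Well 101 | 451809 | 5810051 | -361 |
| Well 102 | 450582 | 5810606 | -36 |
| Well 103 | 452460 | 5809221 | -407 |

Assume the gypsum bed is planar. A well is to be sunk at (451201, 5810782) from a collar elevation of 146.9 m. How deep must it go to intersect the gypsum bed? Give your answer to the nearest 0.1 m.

454.5 m

Two edge vectors: Well 101→Well 102 = (-1227, 555, 325), Well 101→Well 103 = (651, -830, -46).
Normal n = (Well 101→Well 102) × (Well 101→Well 103) = (244220, 155133, 657105).
So ∂z/∂x = −n_x/n_z = −0.371660541 and ∂z/∂y = −n_y/n_z = −0.236085557.
Intercept c from Well 101: -361 + 167919.58 + 1371669.13 = 1539227.70.
At (451201, 5810782): z_contact = −167693.61 − 1371841.71 + 1539227.70 = -307.61 m.
Depth below ground = 146.9 − (-307.61) = 454.5 m.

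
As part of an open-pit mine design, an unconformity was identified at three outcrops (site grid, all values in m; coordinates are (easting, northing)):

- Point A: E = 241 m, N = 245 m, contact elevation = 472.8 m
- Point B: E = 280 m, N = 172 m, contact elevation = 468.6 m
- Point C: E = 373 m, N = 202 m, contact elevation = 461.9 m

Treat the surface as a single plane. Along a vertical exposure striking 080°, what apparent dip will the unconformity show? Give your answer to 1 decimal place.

4.2°

Let the plane be z = a·E + b·N + c.
Point B−Point A: 39a − 73b = −4.2;  Point C−Point A: 132a − 43b = −10.9.
Solving gives a = −0.07728, b = 0.01625.
Unit vector along 080° is (sin 80°, cos 80°) = (0.9848, 0.1736).
Slope in that direction = a·(0.9848) + b·(0.1736) = −0.07329.
Apparent dip = arctan|0.07329| = 4.2° (true dip is 4.5°, so apparent ≤ true as expected).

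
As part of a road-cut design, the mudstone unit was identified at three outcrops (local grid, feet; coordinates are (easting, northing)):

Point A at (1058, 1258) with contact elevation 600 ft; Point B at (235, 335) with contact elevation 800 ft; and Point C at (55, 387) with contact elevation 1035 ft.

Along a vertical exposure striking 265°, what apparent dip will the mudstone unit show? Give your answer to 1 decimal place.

Two edge vectors: Point A→Point B = (-823, -923, 200), Point A→Point C = (-1003, -871, 435).
Normal n = (Point A→Point B) × (Point A→Point C) = (-227305, 157405, -208936).
So ∂z/∂E = −n_x/n_z = −1.08792 and ∂z/∂N = −n_y/n_z = 0.75336.
Unit vector along 265° is (sin 265°, cos 265°) = (-0.9962, -0.0872).
Slope in that direction = a·(-0.9962) + b·(-0.0872) = 1.01812.
Apparent dip = arctan|1.01812| = 45.5° (true dip is 52.9°, so apparent ≤ true as expected).

45.5°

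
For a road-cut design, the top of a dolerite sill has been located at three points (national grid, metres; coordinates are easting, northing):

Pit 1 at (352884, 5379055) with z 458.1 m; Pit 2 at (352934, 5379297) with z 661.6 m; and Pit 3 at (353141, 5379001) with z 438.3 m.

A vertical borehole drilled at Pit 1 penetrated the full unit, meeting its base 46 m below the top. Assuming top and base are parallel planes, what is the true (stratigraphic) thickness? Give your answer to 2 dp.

35.45 m

Two edge vectors: Pit 1→Pit 2 = (50, 242, 203.5), Pit 1→Pit 3 = (257, -54, -19.8).
Normal n = (Pit 1→Pit 2) × (Pit 1→Pit 3) = (6197.4, 53289.5, -64894).
So ∂z/∂easting = −n_x/n_z = 0.09550 and ∂z/∂northing = −n_y/n_z = 0.82118.
|∇z| = √(a²+b²) = 0.82671, so dip δ = arctan(0.82671) = 39.58°.
True thickness = vertical thickness × cos δ = 46 × cos 39.58° = 35.45 m.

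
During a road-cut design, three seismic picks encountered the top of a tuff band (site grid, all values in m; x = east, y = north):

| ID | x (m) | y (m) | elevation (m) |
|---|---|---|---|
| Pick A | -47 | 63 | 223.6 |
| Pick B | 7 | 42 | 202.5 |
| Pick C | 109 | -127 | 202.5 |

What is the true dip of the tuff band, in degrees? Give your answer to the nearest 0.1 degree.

30.8°

Let the plane be z = a·x + b·y + c.
Pick B−Pick A: 54a − 21b = −21.1;  Pick C−Pick A: 156a − 190b = −21.1.
Solving gives a = −0.51058, b = −0.30816.
Gradient magnitude |∇z| = √(a² + b²) = √(0.26069 + 0.09496) = 0.59637.
True dip = arctan(0.59637) = 30.8°, dipping toward ENE (azimuth ≈ 059°).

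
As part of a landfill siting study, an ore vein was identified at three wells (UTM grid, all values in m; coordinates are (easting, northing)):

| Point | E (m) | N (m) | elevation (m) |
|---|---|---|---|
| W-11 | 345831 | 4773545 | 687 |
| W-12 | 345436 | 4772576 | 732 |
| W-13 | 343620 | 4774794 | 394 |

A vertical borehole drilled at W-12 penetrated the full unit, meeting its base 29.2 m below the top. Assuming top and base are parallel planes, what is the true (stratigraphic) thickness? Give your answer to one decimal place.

Let the plane be z = a·E + b·N + c.
W-12−W-11: −395a − 969b = 45;  W-13−W-11: −2211a + 1249b = −293.
Solving gives a = 0.08639, b = −0.08166.
|∇z| = √(a²+b²) = 0.11887, so dip δ = arctan(0.11887) = 6.78°.
True thickness = vertical thickness × cos δ = 29.2 × cos 6.78° = 29.0 m.

29.0 m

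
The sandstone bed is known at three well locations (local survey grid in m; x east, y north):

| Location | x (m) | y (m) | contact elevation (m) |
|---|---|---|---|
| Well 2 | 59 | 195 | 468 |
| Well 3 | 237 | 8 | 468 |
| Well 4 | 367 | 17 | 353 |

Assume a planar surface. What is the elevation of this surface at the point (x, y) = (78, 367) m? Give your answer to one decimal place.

Two edge vectors: Well 2→Well 3 = (178, -187, 0), Well 2→Well 4 = (308, -178, -115).
Normal n = (Well 2→Well 3) × (Well 2→Well 4) = (21505, 20470, 25912).
So ∂z/∂x = −n_x/n_z = −0.82992 and ∂z/∂y = −n_y/n_z = −0.78998.
Intercept c from Well 2: 468 + 48.97 + 154.05 = 671.01.
At (78, 367): z = −64.7 − 289.9 + 671.01 = 316.4 m.

316.4 m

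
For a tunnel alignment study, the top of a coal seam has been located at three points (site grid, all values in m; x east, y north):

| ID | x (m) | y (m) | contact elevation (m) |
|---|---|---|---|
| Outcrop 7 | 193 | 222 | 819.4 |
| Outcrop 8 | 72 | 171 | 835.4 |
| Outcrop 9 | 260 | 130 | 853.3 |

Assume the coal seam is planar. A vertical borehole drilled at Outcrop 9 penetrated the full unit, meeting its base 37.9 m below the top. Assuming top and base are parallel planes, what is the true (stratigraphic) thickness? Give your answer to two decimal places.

35.70 m

Let the plane be z = a·x + b·y + c.
Outcrop 8−Outcrop 7: −121a − 51b = 16;  Outcrop 9−Outcrop 7: 67a − 92b = 33.9.
Solving gives a = 0.01766, b = −0.35562.
|∇z| = √(a²+b²) = 0.35606, so dip δ = arctan(0.35606) = 19.60°.
True thickness = vertical thickness × cos δ = 37.9 × cos 19.60° = 35.70 m.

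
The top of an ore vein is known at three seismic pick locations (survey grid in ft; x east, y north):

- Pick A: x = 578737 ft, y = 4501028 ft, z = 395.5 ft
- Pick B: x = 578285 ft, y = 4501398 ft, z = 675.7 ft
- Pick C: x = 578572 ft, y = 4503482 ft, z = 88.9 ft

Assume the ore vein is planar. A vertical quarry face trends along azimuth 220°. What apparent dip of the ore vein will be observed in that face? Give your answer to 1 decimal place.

32.1°

Let the plane be z = a·x + b·y + c.
Pick B−Pick A: −452a + 370b = 280.2;  Pick C−Pick A: −165a + 2454b = −306.6.
Solving gives a = −0.76425, b = −0.17632.
Unit vector along 220° is (sin 220°, cos 220°) = (-0.6428, -0.7660).
Slope in that direction = a·(-0.6428) + b·(-0.7660) = 0.62632.
Apparent dip = arctan|0.62632| = 32.1° (true dip is 38.1°, so apparent ≤ true as expected).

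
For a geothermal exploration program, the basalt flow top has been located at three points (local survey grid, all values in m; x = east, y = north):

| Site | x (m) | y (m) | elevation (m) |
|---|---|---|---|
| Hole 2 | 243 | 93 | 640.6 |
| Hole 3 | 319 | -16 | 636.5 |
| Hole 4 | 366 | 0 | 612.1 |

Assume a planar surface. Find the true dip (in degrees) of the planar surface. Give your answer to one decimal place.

26.7°

Let the plane be z = a·x + b·y + c.
Hole 3−Hole 2: 76a − 109b = −4.1;  Hole 4−Hole 2: 123a − 93b = −28.5.
Solving gives a = −0.42991, b = −0.26214.
Gradient magnitude |∇z| = √(a² + b²) = √(0.18482 + 0.06872) = 0.50353.
True dip = arctan(0.50353) = 26.7°, dipping toward ENE (azimuth ≈ 059°).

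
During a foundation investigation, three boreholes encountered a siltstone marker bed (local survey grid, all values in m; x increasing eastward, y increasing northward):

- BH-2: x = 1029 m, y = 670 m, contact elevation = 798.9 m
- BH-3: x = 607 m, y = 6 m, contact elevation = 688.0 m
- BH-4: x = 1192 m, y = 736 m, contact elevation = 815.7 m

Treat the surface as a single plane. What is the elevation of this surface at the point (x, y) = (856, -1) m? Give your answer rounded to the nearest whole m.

699 m

Let the plane be z = a·x + b·y + c.
BH-3−BH-2: −422a − 664b = −110.9;  BH-4−BH-2: 163a + 66b = 16.8.
Solving gives a = 0.04772, b = 0.13669.
Then c = 798.9 − a·1029 − b·670 = 658.21.
At (856, -1): z = 40.8 − 0.1 + 658.21 = 698.9 m.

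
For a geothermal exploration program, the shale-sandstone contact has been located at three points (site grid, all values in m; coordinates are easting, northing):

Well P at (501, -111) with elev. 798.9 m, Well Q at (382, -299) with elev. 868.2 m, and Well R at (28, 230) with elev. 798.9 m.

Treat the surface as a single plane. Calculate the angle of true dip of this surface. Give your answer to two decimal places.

Let the plane be z = a·easting + b·northing + c.
Well Q−Well P: −119a − 188b = 69.3;  Well R−Well P: −473a + 341b = 0.
Solving gives a = −0.18248, b = −0.25311.
Gradient magnitude |∇z| = √(a² + b²) = √(0.03330 + 0.06407) = 0.31203.
True dip = arctan(0.31203) = 17.33°, dipping toward NE (azimuth ≈ 036°).

17.33°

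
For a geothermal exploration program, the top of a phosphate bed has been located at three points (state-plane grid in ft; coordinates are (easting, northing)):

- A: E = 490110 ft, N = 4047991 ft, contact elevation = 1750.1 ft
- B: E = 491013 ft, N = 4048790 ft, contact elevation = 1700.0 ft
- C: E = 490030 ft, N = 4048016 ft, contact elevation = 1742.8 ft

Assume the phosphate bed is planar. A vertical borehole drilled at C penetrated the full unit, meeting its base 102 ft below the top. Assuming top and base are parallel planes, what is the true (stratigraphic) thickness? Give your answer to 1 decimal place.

Let the plane be z = a·E + b·N + c.
B−A: 903a + 799b = −50.1;  C−A: −80a + 25b = −7.3.
Solving gives a = 0.05295, b = −0.12255.
|∇z| = √(a²+b²) = 0.13350, so dip δ = arctan(0.13350) = 7.60°.
True thickness = vertical thickness × cos δ = 102 × cos 7.60° = 101.1 ft.

101.1 ft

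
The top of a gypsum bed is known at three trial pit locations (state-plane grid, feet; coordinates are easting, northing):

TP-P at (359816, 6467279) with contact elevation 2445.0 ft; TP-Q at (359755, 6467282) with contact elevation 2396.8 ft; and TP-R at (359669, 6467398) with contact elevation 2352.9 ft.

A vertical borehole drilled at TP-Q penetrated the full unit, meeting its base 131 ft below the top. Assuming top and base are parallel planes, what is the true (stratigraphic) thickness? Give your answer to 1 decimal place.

Let the plane be z = a·easting + b·northing + c.
TP-Q−TP-P: −61a + 3b = −48.2;  TP-R−TP-P: −147a + 119b = −92.1.
Solving gives a = 0.80075, b = 0.21521.
|∇z| = √(a²+b²) = 0.82916, so dip δ = arctan(0.82916) = 39.66°.
True thickness = vertical thickness × cos δ = 131 × cos 39.66° = 100.8 ft.

100.8 ft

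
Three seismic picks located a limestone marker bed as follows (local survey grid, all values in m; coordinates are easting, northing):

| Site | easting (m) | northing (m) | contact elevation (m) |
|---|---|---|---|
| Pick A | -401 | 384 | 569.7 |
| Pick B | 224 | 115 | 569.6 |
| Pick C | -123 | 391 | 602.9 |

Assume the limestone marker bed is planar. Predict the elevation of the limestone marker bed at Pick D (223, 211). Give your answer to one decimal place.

Let the plane be z = a·easting + b·northing + c.
Pick B−Pick A: 625a − 269b = −0.1;  Pick C−Pick A: 278a + 7b = 33.2.
Solving gives a = 0.11282, b = 0.26249.
Then c = 569.7 − a·-401 − b·384 = 514.14.
At (223, 211): z = 25.2 + 55.4 + 514.14 = 594.7 m.

594.7 m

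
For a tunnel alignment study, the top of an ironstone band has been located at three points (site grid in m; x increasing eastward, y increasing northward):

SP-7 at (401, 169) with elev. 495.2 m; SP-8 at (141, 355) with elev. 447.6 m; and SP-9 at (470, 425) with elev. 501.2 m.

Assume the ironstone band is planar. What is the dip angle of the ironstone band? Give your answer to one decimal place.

9.6°

Two edge vectors: SP-7→SP-8 = (-260, 186, -47.6), SP-7→SP-9 = (69, 256, 6).
Normal n = (SP-7→SP-8) × (SP-7→SP-9) = (13301.6, -1724.4, -79394).
So ∂z/∂x = −n_x/n_z = 0.16754 and ∂z/∂y = −n_y/n_z = −0.02172.
Gradient magnitude |∇z| = √(a² + b²) = √(0.02807 + 0.00047) = 0.16894.
True dip = arctan(0.16894) = 9.6°, dipping toward W (azimuth ≈ 277°).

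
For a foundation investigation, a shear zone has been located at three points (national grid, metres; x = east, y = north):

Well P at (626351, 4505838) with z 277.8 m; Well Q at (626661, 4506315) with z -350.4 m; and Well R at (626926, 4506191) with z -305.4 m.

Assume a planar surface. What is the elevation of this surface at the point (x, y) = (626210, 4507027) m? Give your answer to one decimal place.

Two edge vectors: Well P→Well Q = (310, 477, -628.2), Well P→Well R = (575, 353, -583.2).
Normal n = (Well P→Well Q) × (Well P→Well R) = (-56431.8, -180423, -164845).
So ∂z/∂x = −n_x/n_z = −0.342332494 and ∂z/∂y = −n_y/n_z = −1.094500895.
Intercept c from Well P: 277.8 + 214420.30 + 4931643.72 = 5146341.82.
At (626210, 4507027): z = −214372.0 − 4932945.1 + 5146341.82 = -975.3 m.

-975.3 m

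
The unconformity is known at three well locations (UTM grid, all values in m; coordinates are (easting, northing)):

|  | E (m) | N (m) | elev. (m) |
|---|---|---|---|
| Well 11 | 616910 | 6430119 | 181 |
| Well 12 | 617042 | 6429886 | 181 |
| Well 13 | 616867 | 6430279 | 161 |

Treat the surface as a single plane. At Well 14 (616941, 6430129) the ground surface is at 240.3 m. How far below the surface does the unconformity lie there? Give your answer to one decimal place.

74.7 m

Let the plane be z = a·E + b·N + c.
Well 12−Well 11: 132a − 233b = 0;  Well 13−Well 11: −43a + 160b = −20.
Solving gives a = −0.419782002, b = −0.237816413.
Then c = 181 − a·616910 − b·6430119 = 1788336.55.
At (616941, 6430129): z_contact = −258980.73 − 1529190.21 + 1788336.55 = 165.61 m.
Depth below ground = 240.3 − 165.61 = 74.7 m.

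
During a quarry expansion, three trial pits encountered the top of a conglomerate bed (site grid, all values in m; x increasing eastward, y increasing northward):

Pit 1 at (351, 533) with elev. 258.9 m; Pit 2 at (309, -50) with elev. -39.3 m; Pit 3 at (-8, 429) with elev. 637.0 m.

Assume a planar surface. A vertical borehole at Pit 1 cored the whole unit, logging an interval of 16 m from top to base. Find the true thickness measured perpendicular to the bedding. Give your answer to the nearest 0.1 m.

Two edge vectors: Pit 1→Pit 2 = (-42, -583, -298.2), Pit 1→Pit 3 = (-359, -104, 378.1).
Normal n = (Pit 1→Pit 2) × (Pit 1→Pit 3) = (-251445.1, 122934, -204929).
So ∂z/∂x = −n_x/n_z = −1.22699 and ∂z/∂y = −n_y/n_z = 0.59989.
|∇z| = √(a²+b²) = 1.36578, so dip δ = arctan(1.36578) = 53.79°.
True thickness = vertical thickness × cos δ = 16 × cos 53.79° = 9.5 m.

9.5 m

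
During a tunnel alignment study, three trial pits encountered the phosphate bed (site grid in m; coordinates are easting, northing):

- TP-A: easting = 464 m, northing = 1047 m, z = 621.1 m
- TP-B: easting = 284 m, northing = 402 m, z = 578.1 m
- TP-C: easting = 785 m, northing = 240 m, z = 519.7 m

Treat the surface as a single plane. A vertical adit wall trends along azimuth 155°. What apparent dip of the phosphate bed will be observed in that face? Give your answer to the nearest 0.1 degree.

6.8°

Let the plane be z = a·easting + b·northing + c.
TP-B−TP-A: −180a − 645b = −43;  TP-C−TP-A: 321a − 807b = −101.4.
Solving gives a = −0.08715, b = 0.09099.
Unit vector along 155° is (sin 155°, cos 155°) = (0.4226, -0.9063).
Slope in that direction = a·(0.4226) + b·(-0.9063) = −0.11929.
Apparent dip = arctan|0.11929| = 6.8° (true dip is 7.2°, so apparent ≤ true as expected).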